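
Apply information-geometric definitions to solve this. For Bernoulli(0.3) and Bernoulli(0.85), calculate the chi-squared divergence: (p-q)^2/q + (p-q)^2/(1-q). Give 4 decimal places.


Chi-squared divergence between Bernoulli distributions:
chi^2 = (p-q)^2/q + (p-q)^2/(1-q).
p = 0.3, q = 0.85, p-q = -0.55.
(p-q)^2 = 0.3025.
term1 = 0.3025/0.85 = 0.355882.
term2 = 0.3025/0.15 = 2.016667.
chi^2 = 0.355882 + 2.016667 = 2.3725

2.3725


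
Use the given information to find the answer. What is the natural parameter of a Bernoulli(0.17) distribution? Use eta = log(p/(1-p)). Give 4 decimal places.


Natural parameter for Bernoulli: eta = log(p/(1-p)).
p = 0.17, 1-p = 0.83.
p/(1-p) = 0.204819.
eta = log(0.204819) = -1.5856

-1.5856


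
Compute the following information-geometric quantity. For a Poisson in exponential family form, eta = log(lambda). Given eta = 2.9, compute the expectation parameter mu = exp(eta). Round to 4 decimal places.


Expectation parameter for Poisson exponential family:
mu = exp(eta).
eta = 2.9.
mu = exp(2.9) = 18.1741

18.1741


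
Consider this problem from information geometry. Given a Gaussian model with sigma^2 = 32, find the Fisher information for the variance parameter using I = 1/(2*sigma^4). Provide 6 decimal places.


Fisher information for variance: I(sigma^2) = 1/(2*sigma^4).
sigma^2 = 32, so sigma^4 = 1024.
I = 1/(2*1024) = 1/2048 = 0.000488

0.000488


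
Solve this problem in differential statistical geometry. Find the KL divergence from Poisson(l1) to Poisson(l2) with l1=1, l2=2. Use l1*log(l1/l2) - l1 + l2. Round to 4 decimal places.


KL divergence for Poisson:
KL = l1*log(l1/l2) - l1 + l2.
l1 = 1, l2 = 2.
log(1/2) = -0.693147.
l1*log(l1/l2) = 1 * -0.693147 = -0.693147.
KL = -0.693147 - 1 + 2 = 0.3069

0.3069


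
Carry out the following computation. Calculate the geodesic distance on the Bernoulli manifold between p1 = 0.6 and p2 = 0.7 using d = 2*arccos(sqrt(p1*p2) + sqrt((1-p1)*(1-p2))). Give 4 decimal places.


Geodesic distance on Bernoulli manifold:
d(p1,p2) = 2*arccos(sqrt(p1*p2) + sqrt((1-p1)*(1-p2))).
sqrt(p1*p2) = sqrt(0.6*0.7) = 0.648074.
sqrt((1-p1)*(1-p2)) = sqrt(0.4*0.3) = 0.34641.
arg = 0.648074 + 0.34641 = 0.994484.
d = 2*arccos(0.994484) = 0.2102

0.2102


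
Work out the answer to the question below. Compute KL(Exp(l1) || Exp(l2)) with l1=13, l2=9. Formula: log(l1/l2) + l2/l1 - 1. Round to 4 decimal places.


KL divergence for exponential family:
KL = log(l1/l2) + l2/l1 - 1.
log(13/9) = 0.367725.
9/13 = 0.692308.
KL = 0.367725 + 0.692308 - 1 = 0.0600

0.0600


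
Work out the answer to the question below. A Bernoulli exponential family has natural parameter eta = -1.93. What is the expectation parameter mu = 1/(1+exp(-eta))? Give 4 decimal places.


Dual coordinate (expectation parameter) for Bernoulli:
mu = 1/(1+exp(-eta)).
eta = -1.93.
exp(-eta) = exp(1.93) = 6.88951.
mu = 1/(1+6.88951) = 0.1268

0.1268


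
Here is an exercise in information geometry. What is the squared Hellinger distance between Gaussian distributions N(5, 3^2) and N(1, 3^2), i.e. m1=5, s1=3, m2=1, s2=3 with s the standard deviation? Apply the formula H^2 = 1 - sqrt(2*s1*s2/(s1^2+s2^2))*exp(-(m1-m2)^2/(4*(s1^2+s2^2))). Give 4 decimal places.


Squared Hellinger distance for Gaussians:
H^2 = 1 - sqrt(2*s1*s2/(s1^2+s2^2)) * exp(-(m1-m2)^2/(4*(s1^2+s2^2))).
s1^2 = 9, s2^2 = 9, s1^2+s2^2 = 18.
sqrt(2*3*3/(18)) = 1.0.
(m1-m2)^2 = (4)^2 = 16.
exp(-16/(4*18)) = exp(-0.222222) = 0.800737.
H^2 = 1 - 1.0*0.800737 = 0.1993

0.1993


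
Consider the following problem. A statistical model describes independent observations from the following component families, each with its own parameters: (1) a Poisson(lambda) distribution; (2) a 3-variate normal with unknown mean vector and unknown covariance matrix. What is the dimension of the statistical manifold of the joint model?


The dimension of a statistical manifold equals the number of free
(independent) real parameters of the model. For a product of independent
blocks the parameter counts add.
- Poisson (lambda): 1.
- 3-variate normal: 3 (mean) + 3*4/2 = 6 (symmetric covariance) = 9.
Total = 1 + 9 = 10.
Dimension = 10

10


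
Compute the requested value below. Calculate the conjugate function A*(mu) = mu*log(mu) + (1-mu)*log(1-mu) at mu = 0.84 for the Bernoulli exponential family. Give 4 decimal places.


Legendre transform for Bernoulli:
A*(mu) = mu*log(mu) + (1-mu)*log(1-mu).
mu = 0.84, 1-mu = 0.16.
mu*log(mu) = 0.84*log(0.84) = -0.146457.
(1-mu)*log(1-mu) = 0.16*log(0.16) = -0.293213.
A* = -0.146457 + -0.293213 = -0.4397

-0.4397


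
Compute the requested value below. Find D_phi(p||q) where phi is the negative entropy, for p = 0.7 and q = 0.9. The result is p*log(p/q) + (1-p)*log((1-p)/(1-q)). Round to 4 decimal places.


Bregman divergence with negative entropy generator:
D = p*log(p/q) + (1-p)*log((1-p)/(1-q)).
p = 0.7, q = 0.9.
p*log(p/q) = 0.7*log(0.7/0.9) = -0.17592.
(1-p)*log((1-p)/(1-q)) = 0.3*log(0.3/0.1) = 0.329584.
D = -0.17592 + 0.329584 = 0.1537

0.1537


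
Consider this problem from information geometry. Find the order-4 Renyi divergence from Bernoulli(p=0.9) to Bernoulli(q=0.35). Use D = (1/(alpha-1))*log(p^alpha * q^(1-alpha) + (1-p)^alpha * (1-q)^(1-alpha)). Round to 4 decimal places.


Renyi divergence of order alpha between Bernoulli distributions:
D = (1/(alpha-1))*log(p^alpha * q^(1-alpha) + (1-p)^alpha * (1-q)^(1-alpha)).
alpha = 4, p = 0.9, q = 0.35.
p^alpha * q^(1-alpha) = 0.9^4 * 0.35^-3 = 15.302624.
(1-p)^alpha * (1-q)^(1-alpha) = 0.1^4 * 0.65^-3 = 0.000364.
sum = 15.302624 + 0.000364 = 15.302988.
D = (1/3)*log(15.302988) = 0.9093

0.9093


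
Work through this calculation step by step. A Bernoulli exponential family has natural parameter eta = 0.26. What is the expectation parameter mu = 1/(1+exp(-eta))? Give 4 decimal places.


Dual coordinate (expectation parameter) for Bernoulli:
mu = 1/(1+exp(-eta)).
eta = 0.26.
exp(-eta) = exp(-0.26) = 0.771052.
mu = 1/(1+0.771052) = 0.5646

0.5646


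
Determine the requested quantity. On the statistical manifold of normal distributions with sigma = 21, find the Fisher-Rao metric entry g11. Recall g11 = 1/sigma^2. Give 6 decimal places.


For the 2-parameter normal family, the Fisher metric has:
  g11 = 1/sigma^2, g22 = 2/sigma^2.
sigma = 21, sigma^2 = 441.
g11 = 0.002268

0.002268


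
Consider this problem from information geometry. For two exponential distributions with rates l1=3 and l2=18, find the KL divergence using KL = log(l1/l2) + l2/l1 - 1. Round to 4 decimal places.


KL divergence for exponential family:
KL = log(l1/l2) + l2/l1 - 1.
log(3/18) = -1.791759.
18/3 = 6.0.
KL = -1.791759 + 6.0 - 1 = 3.2082

3.2082


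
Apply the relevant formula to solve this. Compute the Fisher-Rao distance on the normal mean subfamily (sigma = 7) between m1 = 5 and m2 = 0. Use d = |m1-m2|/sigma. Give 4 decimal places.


On the fixed-variance normal subfamily, geodesic distance = |m1-m2|/sigma.
|5 - 0| = 5.
sigma = 7.
d = 5/7 = 0.7143

0.7143


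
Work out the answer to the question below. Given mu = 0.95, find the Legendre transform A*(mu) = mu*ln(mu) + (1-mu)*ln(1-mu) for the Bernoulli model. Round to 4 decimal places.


Legendre transform for Bernoulli:
A*(mu) = mu*log(mu) + (1-mu)*log(1-mu).
mu = 0.95, 1-mu = 0.05.
mu*log(mu) = 0.95*log(0.95) = -0.048729.
(1-mu)*log(1-mu) = 0.05*log(0.05) = -0.149787.
A* = -0.048729 + -0.149787 = -0.1985

-0.1985


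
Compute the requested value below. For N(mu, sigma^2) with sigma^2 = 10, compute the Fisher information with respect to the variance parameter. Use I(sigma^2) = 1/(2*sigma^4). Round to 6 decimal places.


Fisher information for variance: I(sigma^2) = 1/(2*sigma^4).
sigma^2 = 10, so sigma^4 = 100.
I = 1/(2*100) = 1/200 = 0.005000

0.005000


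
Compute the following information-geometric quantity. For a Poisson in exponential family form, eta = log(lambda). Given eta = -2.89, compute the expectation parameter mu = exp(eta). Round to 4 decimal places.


Expectation parameter for Poisson exponential family:
mu = exp(eta).
eta = -2.89.
mu = exp(-2.89) = 0.0556

0.0556


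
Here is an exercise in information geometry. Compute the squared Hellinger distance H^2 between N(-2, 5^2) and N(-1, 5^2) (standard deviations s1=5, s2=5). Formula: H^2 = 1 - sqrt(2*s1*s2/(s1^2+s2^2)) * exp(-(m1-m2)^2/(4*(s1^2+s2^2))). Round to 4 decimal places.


Squared Hellinger distance for Gaussians:
H^2 = 1 - sqrt(2*s1*s2/(s1^2+s2^2)) * exp(-(m1-m2)^2/(4*(s1^2+s2^2))).
s1^2 = 25, s2^2 = 25, s1^2+s2^2 = 50.
sqrt(2*5*5/(50)) = 1.0.
(m1-m2)^2 = (-1)^2 = 1.
exp(-1/(4*50)) = exp(-0.005) = 0.995012.
H^2 = 1 - 1.0*0.995012 = 0.0050

0.0050


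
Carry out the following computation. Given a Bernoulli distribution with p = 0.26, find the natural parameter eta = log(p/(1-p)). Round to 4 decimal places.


Natural parameter for Bernoulli: eta = log(p/(1-p)).
p = 0.26, 1-p = 0.74.
p/(1-p) = 0.351351.
eta = log(0.351351) = -1.0460

-1.0460


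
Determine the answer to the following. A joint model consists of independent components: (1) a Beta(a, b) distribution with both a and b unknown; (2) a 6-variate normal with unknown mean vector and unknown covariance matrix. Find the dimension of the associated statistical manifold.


The dimension of a statistical manifold equals the number of free
(independent) real parameters of the model. For a product of independent
blocks the parameter counts add.
- Beta (a, b): 2.
- 6-variate normal: 6 (mean) + 6*7/2 = 21 (symmetric covariance) = 27.
Total = 2 + 27 = 29.
Dimension = 29

29


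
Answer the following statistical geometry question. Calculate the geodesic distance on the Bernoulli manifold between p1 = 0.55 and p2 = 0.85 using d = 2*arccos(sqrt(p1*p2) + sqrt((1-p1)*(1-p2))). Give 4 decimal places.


Geodesic distance on Bernoulli manifold:
d(p1,p2) = 2*arccos(sqrt(p1*p2) + sqrt((1-p1)*(1-p2))).
sqrt(p1*p2) = sqrt(0.55*0.85) = 0.68374.
sqrt((1-p1)*(1-p2)) = sqrt(0.45*0.15) = 0.259808.
arg = 0.68374 + 0.259808 = 0.943547.
d = 2*arccos(0.943547) = 0.6752

0.6752


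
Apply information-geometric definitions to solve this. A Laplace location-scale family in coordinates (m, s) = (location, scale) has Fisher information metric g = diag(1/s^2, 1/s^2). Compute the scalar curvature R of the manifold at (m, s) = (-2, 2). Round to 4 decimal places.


The metric has the form g = (A dm^2 + B ds^2)/s^2 with A = 1, B = 1.
Substitute u = sqrt(A/B)*m: g = B*(du^2 + ds^2)/s^2, i.e. B times the
Poincare upper half-plane metric, which has constant Gaussian curvature -1.
Scaling a 2D metric by a constant c divides the Gaussian curvature by c,
so K = -1/B = -1/(1) = -1.0000 everywhere (the point (m, s) = (-2, 2) is irrelevant:
the curvature is constant).
Scalar curvature in dimension 2: R = 2K = -2/(1) = -2.0000.

-2.0000


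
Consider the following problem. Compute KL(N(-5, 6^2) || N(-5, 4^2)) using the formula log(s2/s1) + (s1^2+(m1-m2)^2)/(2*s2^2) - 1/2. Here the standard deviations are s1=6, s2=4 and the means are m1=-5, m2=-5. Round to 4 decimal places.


KL divergence between normal distributions:
KL = log(s2/s1) + (s1^2 + (m1-m2)^2)/(2*s2^2) - 1/2.
log(4/6) = -0.405465.
(6^2 + (-5--5)^2)/(2*4^2) = (36 + 0)/32 = 1.125.
KL = -0.405465 + 1.125 - 0.5 = 0.2195

0.2195


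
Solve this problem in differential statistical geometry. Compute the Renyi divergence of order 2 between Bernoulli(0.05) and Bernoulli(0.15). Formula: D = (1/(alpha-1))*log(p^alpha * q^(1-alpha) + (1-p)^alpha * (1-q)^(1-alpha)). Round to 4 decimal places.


Renyi divergence of order alpha between Bernoulli distributions:
D = (1/(alpha-1))*log(p^alpha * q^(1-alpha) + (1-p)^alpha * (1-q)^(1-alpha)).
alpha = 2, p = 0.05, q = 0.15.
p^alpha * q^(1-alpha) = 0.05^2 * 0.15^-1 = 0.016667.
(1-p)^alpha * (1-q)^(1-alpha) = 0.95^2 * 0.85^-1 = 1.061765.
sum = 0.016667 + 1.061765 = 1.078431.
D = (1/1)*log(1.078431) = 0.0755

0.0755


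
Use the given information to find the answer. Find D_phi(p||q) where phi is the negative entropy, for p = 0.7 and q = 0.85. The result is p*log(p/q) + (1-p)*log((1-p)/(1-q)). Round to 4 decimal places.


Bregman divergence with negative entropy generator:
D = p*log(p/q) + (1-p)*log((1-p)/(1-q)).
p = 0.7, q = 0.85.
p*log(p/q) = 0.7*log(0.7/0.85) = -0.135909.
(1-p)*log((1-p)/(1-q)) = 0.3*log(0.3/0.15) = 0.207944.
D = -0.135909 + 0.207944 = 0.0720

0.0720


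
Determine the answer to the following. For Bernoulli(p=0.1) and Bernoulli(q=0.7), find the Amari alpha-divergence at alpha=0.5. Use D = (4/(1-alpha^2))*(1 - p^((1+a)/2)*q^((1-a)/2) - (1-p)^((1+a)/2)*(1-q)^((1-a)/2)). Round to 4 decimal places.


Amari alpha-divergence:
D = (4/(1-alpha^2))*(1 - p^((1+a)/2)*q^((1-a)/2) - (1-p)^((1+a)/2)*(1-q)^((1-a)/2)).
alpha = 0.5, p = 0.1, q = 0.7.
e1 = (1+alpha)/2 = 0.75, e2 = (1-alpha)/2 = 0.25.
t1 = p^e1 * q^e2 = 0.1^0.75 * 0.7^0.25 = 0.162658.
t2 = (1-p)^e1 * (1-q)^e2 = 0.9^0.75 * 0.3^0.25 = 0.683852.
4/(1-alpha^2) = 5.333333.
D = 5.333333*(1 - 0.162658 - 0.683852) = 0.8186

0.8186


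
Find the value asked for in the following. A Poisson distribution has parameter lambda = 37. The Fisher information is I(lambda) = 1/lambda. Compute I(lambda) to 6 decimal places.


Fisher information for Poisson: I(lambda) = 1/lambda.
lambda = 37.
I(lambda) = 1/37 = 0.027027

0.027027


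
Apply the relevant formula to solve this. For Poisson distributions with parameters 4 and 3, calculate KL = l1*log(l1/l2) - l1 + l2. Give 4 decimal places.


KL divergence for Poisson:
KL = l1*log(l1/l2) - l1 + l2.
l1 = 4, l2 = 3.
log(4/3) = 0.287682.
l1*log(l1/l2) = 4 * 0.287682 = 1.150728.
KL = 1.150728 - 4 + 3 = 0.1507

0.1507


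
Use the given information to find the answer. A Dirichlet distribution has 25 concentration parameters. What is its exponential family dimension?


Exponential family dimension calculation:
Dirichlet with 25 components has 25 natural parameters.

25


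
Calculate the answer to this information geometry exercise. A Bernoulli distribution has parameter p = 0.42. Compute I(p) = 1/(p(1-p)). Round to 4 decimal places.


For Bernoulli(p), Fisher information is I(p) = 1/(p*(1-p)).
p = 0.42, 1-p = 0.58.
p*(1-p) = 0.2436.
I(p) = 1/0.2436 = 4.1051

4.1051


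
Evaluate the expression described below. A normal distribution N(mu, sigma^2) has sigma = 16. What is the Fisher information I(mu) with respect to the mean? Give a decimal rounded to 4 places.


The Fisher information for the mean of a normal distribution is I(mu) = 1/sigma^2.
sigma = 16, so sigma^2 = 256.
I(mu) = 1/256 = 0.0039

0.0039


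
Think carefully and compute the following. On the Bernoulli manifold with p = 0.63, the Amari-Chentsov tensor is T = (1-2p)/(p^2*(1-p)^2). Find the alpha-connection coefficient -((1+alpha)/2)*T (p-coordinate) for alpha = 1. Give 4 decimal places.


Skewness (Amari-Chentsov) tensor: T = (1-2p)/(p^2*(1-p)^2).
p = 0.63, 1-2p = -0.26, p^2 = 0.3969, (1-p)^2 = 0.1369.
T = -0.26/(0.3969 * 0.1369) = -4.785076.
In the p-coordinate, Gamma^(alpha) = Gamma^(0) - (alpha/2)*T with Gamma^(0) = (1/2)*g'(p) = -T/2,
so Gamma^(alpha) = -((1+alpha)/2)*T.
alpha = 1, -(1+alpha)/2 = -1.0.
Gamma = -1.0 * -4.785076 = 4.7851

4.7851


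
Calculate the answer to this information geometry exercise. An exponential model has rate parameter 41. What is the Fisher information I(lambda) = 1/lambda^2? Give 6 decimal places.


Fisher information for exponential: I(lambda) = 1/lambda^2.
lambda = 41, lambda^2 = 1681.
I = 1/1681 = 0.000595

0.000595


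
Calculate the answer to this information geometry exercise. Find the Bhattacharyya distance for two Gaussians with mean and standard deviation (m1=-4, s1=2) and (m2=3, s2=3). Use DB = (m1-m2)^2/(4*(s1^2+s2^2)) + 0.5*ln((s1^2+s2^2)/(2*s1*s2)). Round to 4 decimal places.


Bhattacharyya distance between two Gaussians:
DB = (m1-m2)^2/(4*(s1^2+s2^2)) + (1/2)*ln((s1^2+s2^2)/(2*s1*s2)).
(m1-m2)^2 = (-7)^2 = 49.
s1^2+s2^2 = 4 + 9 = 13.
term1 = 49/52 = 0.942308.
term2 = 0.5*ln(13/12.0) = 0.040021.
DB = 0.942308 + 0.040021 = 0.9823

0.9823


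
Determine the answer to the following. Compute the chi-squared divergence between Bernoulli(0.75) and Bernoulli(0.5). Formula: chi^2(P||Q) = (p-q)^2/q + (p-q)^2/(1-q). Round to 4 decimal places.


Chi-squared divergence between Bernoulli distributions:
chi^2 = (p-q)^2/q + (p-q)^2/(1-q).
p = 0.75, q = 0.5, p-q = 0.25.
(p-q)^2 = 0.0625.
term1 = 0.0625/0.5 = 0.125.
term2 = 0.0625/0.5 = 0.125.
chi^2 = 0.125 + 0.125 = 0.2500

0.2500


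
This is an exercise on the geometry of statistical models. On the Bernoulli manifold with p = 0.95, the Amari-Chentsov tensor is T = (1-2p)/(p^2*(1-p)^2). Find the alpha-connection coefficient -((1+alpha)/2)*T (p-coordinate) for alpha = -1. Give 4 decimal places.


Skewness (Amari-Chentsov) tensor: T = (1-2p)/(p^2*(1-p)^2).
p = 0.95, 1-2p = -0.9, p^2 = 0.9025, (1-p)^2 = 0.0025.
T = -0.9/(0.9025 * 0.0025) = -398.891967.
In the p-coordinate, Gamma^(alpha) = Gamma^(0) - (alpha/2)*T with Gamma^(0) = (1/2)*g'(p) = -T/2,
so Gamma^(alpha) = -((1+alpha)/2)*T.
alpha = -1, -(1+alpha)/2 = 0.0.
Gamma = 0.0 * -398.891967 = 0.0000

0.0000


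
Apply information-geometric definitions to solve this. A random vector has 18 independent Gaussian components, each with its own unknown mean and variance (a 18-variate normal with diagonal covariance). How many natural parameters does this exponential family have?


Exponential family dimension calculation:
Each univariate normal has two natural parameters (mu/sigma^2 and -1/(2 sigma^2)).
With 18 independent components, dim = 2 * 18 = 36.

36


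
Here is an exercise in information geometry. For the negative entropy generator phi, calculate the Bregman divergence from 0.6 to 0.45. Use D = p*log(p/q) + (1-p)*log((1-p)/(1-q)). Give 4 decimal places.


Bregman divergence with negative entropy generator:
D = p*log(p/q) + (1-p)*log((1-p)/(1-q)).
p = 0.6, q = 0.45.
p*log(p/q) = 0.6*log(0.6/0.45) = 0.172609.
(1-p)*log((1-p)/(1-q)) = 0.4*log(0.4/0.55) = -0.127381.
D = 0.172609 + -0.127381 = 0.0452

0.0452


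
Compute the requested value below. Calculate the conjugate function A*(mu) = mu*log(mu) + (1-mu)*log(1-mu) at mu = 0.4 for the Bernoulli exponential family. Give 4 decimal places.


Legendre transform for Bernoulli:
A*(mu) = mu*log(mu) + (1-mu)*log(1-mu).
mu = 0.4, 1-mu = 0.6.
mu*log(mu) = 0.4*log(0.4) = -0.366516.
(1-mu)*log(1-mu) = 0.6*log(0.6) = -0.306495.
A* = -0.366516 + -0.306495 = -0.6730

-0.6730


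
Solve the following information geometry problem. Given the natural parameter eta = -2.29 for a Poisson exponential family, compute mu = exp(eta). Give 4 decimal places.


Expectation parameter for Poisson exponential family:
mu = exp(eta).
eta = -2.29.
mu = exp(-2.29) = 0.1013

0.1013


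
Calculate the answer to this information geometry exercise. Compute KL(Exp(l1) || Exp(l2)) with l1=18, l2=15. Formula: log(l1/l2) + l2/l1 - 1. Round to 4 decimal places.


KL divergence for exponential family:
KL = log(l1/l2) + l2/l1 - 1.
log(18/15) = 0.182322.
15/18 = 0.833333.
KL = 0.182322 + 0.833333 - 1 = 0.0157

0.0157


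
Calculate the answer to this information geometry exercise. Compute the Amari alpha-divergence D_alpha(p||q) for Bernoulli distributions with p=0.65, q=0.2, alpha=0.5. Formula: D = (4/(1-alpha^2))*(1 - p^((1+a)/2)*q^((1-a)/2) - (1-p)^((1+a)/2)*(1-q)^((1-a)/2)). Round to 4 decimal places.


Amari alpha-divergence:
D = (4/(1-alpha^2))*(1 - p^((1+a)/2)*q^((1-a)/2) - (1-p)^((1+a)/2)*(1-q)^((1-a)/2)).
alpha = 0.5, p = 0.65, q = 0.2.
e1 = (1+alpha)/2 = 0.75, e2 = (1-alpha)/2 = 0.25.
t1 = p^e1 * q^e2 = 0.65^0.75 * 0.2^0.25 = 0.484108.
t2 = (1-p)^e1 * (1-q)^e2 = 0.35^0.75 * 0.8^0.25 = 0.430352.
4/(1-alpha^2) = 5.333333.
D = 5.333333*(1 - 0.484108 - 0.430352) = 0.4562

0.4562


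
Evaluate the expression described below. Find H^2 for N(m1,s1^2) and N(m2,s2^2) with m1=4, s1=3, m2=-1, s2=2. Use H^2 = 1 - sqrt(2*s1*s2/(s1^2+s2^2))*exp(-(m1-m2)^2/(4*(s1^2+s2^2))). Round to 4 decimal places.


Squared Hellinger distance for Gaussians:
H^2 = 1 - sqrt(2*s1*s2/(s1^2+s2^2)) * exp(-(m1-m2)^2/(4*(s1^2+s2^2))).
s1^2 = 9, s2^2 = 4, s1^2+s2^2 = 13.
sqrt(2*3*2/(13)) = 0.960769.
(m1-m2)^2 = (5)^2 = 25.
exp(-25/(4*13)) = exp(-0.480769) = 0.618308.
H^2 = 1 - 0.960769*0.618308 = 0.4059

0.4059


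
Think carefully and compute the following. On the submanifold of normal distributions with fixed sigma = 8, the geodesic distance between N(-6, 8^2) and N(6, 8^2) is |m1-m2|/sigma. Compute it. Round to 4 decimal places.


On the fixed-variance normal subfamily, geodesic distance = |m1-m2|/sigma.
|-6 - 6| = 12.
sigma = 8.
d = 12/8 = 1.5000

1.5000


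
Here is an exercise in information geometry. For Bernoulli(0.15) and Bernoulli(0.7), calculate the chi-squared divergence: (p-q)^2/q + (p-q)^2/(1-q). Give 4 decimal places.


Chi-squared divergence between Bernoulli distributions:
chi^2 = (p-q)^2/q + (p-q)^2/(1-q).
p = 0.15, q = 0.7, p-q = -0.55.
(p-q)^2 = 0.3025.
term1 = 0.3025/0.7 = 0.432143.
term2 = 0.3025/0.3 = 1.008333.
chi^2 = 0.432143 + 1.008333 = 1.4405

1.4405


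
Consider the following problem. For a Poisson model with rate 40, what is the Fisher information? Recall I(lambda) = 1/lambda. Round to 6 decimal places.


Fisher information for Poisson: I(lambda) = 1/lambda.
lambda = 40.
I(lambda) = 1/40 = 0.025000

0.025000


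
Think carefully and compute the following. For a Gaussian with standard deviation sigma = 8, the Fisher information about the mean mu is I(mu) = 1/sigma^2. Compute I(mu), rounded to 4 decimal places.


The Fisher information for the mean of a normal distribution is I(mu) = 1/sigma^2.
sigma = 8, so sigma^2 = 64.
I(mu) = 1/64 = 0.0156

0.0156


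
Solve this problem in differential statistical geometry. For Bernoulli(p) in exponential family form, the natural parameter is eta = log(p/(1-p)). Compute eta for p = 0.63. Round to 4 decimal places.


Natural parameter for Bernoulli: eta = log(p/(1-p)).
p = 0.63, 1-p = 0.37.
p/(1-p) = 1.702703.
eta = log(1.702703) = 0.5322

0.5322


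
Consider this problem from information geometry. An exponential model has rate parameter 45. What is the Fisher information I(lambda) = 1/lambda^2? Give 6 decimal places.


Fisher information for exponential: I(lambda) = 1/lambda^2.
lambda = 45, lambda^2 = 2025.
I = 1/2025 = 0.000494

0.000494


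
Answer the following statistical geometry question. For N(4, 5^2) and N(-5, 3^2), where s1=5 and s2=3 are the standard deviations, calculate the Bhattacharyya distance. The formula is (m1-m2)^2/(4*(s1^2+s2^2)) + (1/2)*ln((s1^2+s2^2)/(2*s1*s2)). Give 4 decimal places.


Bhattacharyya distance between two Gaussians:
DB = (m1-m2)^2/(4*(s1^2+s2^2)) + (1/2)*ln((s1^2+s2^2)/(2*s1*s2)).
(m1-m2)^2 = (9)^2 = 81.
s1^2+s2^2 = 25 + 9 = 34.
term1 = 81/136 = 0.595588.
term2 = 0.5*ln(34/30.0) = 0.062582.
DB = 0.595588 + 0.062582 = 0.6582

0.6582


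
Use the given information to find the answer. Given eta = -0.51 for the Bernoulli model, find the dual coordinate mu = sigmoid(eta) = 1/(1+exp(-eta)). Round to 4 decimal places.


Dual coordinate (expectation parameter) for Bernoulli:
mu = 1/(1+exp(-eta)).
eta = -0.51.
exp(-eta) = exp(0.51) = 1.665291.
mu = 1/(1+1.665291) = 0.3752

0.3752


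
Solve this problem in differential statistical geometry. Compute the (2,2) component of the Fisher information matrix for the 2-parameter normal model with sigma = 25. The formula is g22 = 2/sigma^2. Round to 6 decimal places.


For the 2-parameter normal family, the Fisher metric has:
  g11 = 1/sigma^2, g22 = 2/sigma^2.
sigma = 25, sigma^2 = 625.
g22 = 0.003200

0.003200


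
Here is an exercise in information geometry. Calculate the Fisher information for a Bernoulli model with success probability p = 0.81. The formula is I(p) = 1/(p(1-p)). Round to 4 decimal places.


For Bernoulli(p), Fisher information is I(p) = 1/(p*(1-p)).
p = 0.81, 1-p = 0.19.
p*(1-p) = 0.1539.
I(p) = 1/0.1539 = 6.4977

6.4977


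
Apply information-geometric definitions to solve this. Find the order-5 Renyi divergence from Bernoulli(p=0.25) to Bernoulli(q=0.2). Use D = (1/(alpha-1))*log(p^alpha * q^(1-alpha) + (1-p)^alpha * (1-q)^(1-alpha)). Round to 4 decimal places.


Renyi divergence of order alpha between Bernoulli distributions:
D = (1/(alpha-1))*log(p^alpha * q^(1-alpha) + (1-p)^alpha * (1-q)^(1-alpha)).
alpha = 5, p = 0.25, q = 0.2.
p^alpha * q^(1-alpha) = 0.25^5 * 0.2^-4 = 0.610352.
(1-p)^alpha * (1-q)^(1-alpha) = 0.75^5 * 0.8^-4 = 0.579357.
sum = 0.610352 + 0.579357 = 1.189709.
D = (1/4)*log(1.189709) = 0.0434

0.0434


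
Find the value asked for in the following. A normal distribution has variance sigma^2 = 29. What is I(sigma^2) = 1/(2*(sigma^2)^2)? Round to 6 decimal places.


Fisher information for variance: I(sigma^2) = 1/(2*sigma^4).
sigma^2 = 29, so sigma^4 = 841.
I = 1/(2*841) = 1/1682 = 0.000595

0.000595


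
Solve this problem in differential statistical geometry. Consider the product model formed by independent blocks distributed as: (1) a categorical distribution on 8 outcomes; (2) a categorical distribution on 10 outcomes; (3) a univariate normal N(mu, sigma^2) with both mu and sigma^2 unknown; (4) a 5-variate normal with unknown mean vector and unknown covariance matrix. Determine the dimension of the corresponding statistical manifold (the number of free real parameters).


The dimension of a statistical manifold equals the number of free
(independent) real parameters of the model. For a product of independent
blocks the parameter counts add.
- categorical on 8 outcomes (probabilities sum to 1): 8-1 = 7.
- categorical on 10 outcomes (probabilities sum to 1): 10-1 = 9.
- normal (mu, sigma^2): 2.
- 5-variate normal: 5 (mean) + 5*6/2 = 15 (symmetric covariance) = 20.
Total = 7 + 9 + 2 + 20 = 38.
Dimension = 38

38


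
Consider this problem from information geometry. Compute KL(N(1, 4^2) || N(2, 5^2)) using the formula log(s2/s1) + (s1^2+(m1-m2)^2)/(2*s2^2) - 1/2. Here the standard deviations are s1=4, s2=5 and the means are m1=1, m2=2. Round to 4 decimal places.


KL divergence between normal distributions:
KL = log(s2/s1) + (s1^2 + (m1-m2)^2)/(2*s2^2) - 1/2.
log(5/4) = 0.223144.
(4^2 + (1-2)^2)/(2*5^2) = (16 + 1)/50 = 0.34.
KL = 0.223144 + 0.34 - 0.5 = 0.0631

0.0631


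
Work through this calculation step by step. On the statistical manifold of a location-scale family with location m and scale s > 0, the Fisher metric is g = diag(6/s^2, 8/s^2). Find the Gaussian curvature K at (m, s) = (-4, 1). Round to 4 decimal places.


The metric has the form g = (A dm^2 + B ds^2)/s^2 with A = 6, B = 8.
Substitute u = sqrt(A/B)*m: g = B*(du^2 + ds^2)/s^2, i.e. B times the
Poincare upper half-plane metric, which has constant Gaussian curvature -1.
Scaling a 2D metric by a constant c divides the Gaussian curvature by c,
so K = -1/B = -1/(8) = -0.1250 everywhere (the point (m, s) = (-4, 1) is irrelevant:
the curvature is constant).
The requested Gaussian curvature is K = -0.1250.

-0.1250


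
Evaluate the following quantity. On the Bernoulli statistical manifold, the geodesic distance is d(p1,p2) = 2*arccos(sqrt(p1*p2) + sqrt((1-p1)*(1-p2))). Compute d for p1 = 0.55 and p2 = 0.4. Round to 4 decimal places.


Geodesic distance on Bernoulli manifold:
d(p1,p2) = 2*arccos(sqrt(p1*p2) + sqrt((1-p1)*(1-p2))).
sqrt(p1*p2) = sqrt(0.55*0.4) = 0.469042.
sqrt((1-p1)*(1-p2)) = sqrt(0.45*0.6) = 0.519615.
arg = 0.469042 + 0.519615 = 0.988657.
d = 2*arccos(0.988657) = 0.3015

0.3015


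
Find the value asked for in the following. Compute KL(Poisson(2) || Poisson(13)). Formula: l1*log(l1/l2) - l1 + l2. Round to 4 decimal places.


KL divergence for Poisson:
KL = l1*log(l1/l2) - l1 + l2.
l1 = 2, l2 = 13.
log(2/13) = -1.871802.
l1*log(l1/l2) = 2 * -1.871802 = -3.743604.
KL = -3.743604 - 2 + 13 = 7.2564

7.2564


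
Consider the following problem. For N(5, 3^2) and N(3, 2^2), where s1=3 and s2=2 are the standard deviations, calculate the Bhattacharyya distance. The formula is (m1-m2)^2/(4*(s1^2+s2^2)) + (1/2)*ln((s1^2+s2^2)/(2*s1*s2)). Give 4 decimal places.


Bhattacharyya distance between two Gaussians:
DB = (m1-m2)^2/(4*(s1^2+s2^2)) + (1/2)*ln((s1^2+s2^2)/(2*s1*s2)).
(m1-m2)^2 = (2)^2 = 4.
s1^2+s2^2 = 9 + 4 = 13.
term1 = 4/52 = 0.076923.
term2 = 0.5*ln(13/12.0) = 0.040021.
DB = 0.076923 + 0.040021 = 0.1169

0.1169


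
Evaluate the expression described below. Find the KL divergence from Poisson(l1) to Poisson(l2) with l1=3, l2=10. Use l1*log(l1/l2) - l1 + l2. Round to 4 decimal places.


KL divergence for Poisson:
KL = l1*log(l1/l2) - l1 + l2.
l1 = 3, l2 = 10.
log(3/10) = -1.203973.
l1*log(l1/l2) = 3 * -1.203973 = -3.611918.
KL = -3.611918 - 3 + 10 = 3.3881

3.3881


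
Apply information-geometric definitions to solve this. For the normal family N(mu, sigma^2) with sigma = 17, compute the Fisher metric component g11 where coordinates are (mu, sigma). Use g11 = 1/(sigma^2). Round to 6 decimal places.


For the 2-parameter normal family, the Fisher metric has:
  g11 = 1/sigma^2, g22 = 2/sigma^2.
sigma = 17, sigma^2 = 289.
g11 = 0.003460

0.003460


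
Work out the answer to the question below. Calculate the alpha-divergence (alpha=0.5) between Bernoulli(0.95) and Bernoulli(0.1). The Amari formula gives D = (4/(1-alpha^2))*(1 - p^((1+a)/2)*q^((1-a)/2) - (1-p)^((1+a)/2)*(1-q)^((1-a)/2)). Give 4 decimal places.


Amari alpha-divergence:
D = (4/(1-alpha^2))*(1 - p^((1+a)/2)*q^((1-a)/2) - (1-p)^((1+a)/2)*(1-q)^((1-a)/2)).
alpha = 0.5, p = 0.95, q = 0.1.
e1 = (1+alpha)/2 = 0.75, e2 = (1-alpha)/2 = 0.25.
t1 = p^e1 * q^e2 = 0.95^0.75 * 0.1^0.25 = 0.541119.
t2 = (1-p)^e1 * (1-q)^e2 = 0.05^0.75 * 0.9^0.25 = 0.102988.
4/(1-alpha^2) = 5.333333.
D = 5.333333*(1 - 0.541119 - 0.102988) = 1.8981

1.8981


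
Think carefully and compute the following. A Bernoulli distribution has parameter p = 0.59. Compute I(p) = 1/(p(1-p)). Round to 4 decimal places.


For Bernoulli(p), Fisher information is I(p) = 1/(p*(1-p)).
p = 0.59, 1-p = 0.41.
p*(1-p) = 0.2419.
I(p) = 1/0.2419 = 4.1339

4.1339


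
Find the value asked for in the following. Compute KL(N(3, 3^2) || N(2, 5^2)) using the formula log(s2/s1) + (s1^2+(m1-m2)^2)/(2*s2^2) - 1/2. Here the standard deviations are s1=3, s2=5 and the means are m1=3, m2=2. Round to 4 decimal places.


KL divergence between normal distributions:
KL = log(s2/s1) + (s1^2 + (m1-m2)^2)/(2*s2^2) - 1/2.
log(5/3) = 0.510826.
(3^2 + (3-2)^2)/(2*5^2) = (9 + 1)/50 = 0.2.
KL = 0.510826 + 0.2 - 0.5 = 0.2108

0.2108


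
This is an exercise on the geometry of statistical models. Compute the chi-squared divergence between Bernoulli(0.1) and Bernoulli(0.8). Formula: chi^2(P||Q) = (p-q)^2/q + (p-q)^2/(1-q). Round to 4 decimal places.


Chi-squared divergence between Bernoulli distributions:
chi^2 = (p-q)^2/q + (p-q)^2/(1-q).
p = 0.1, q = 0.8, p-q = -0.7.
(p-q)^2 = 0.49.
term1 = 0.49/0.8 = 0.6125.
term2 = 0.49/0.2 = 2.45.
chi^2 = 0.6125 + 2.45 = 3.0625

3.0625


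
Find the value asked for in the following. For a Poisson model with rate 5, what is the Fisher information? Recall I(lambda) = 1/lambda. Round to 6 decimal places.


Fisher information for Poisson: I(lambda) = 1/lambda.
lambda = 5.
I(lambda) = 1/5 = 0.200000

0.200000


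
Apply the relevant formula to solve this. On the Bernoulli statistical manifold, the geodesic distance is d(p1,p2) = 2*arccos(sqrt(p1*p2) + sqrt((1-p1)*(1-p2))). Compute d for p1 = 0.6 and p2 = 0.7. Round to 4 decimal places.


Geodesic distance on Bernoulli manifold:
d(p1,p2) = 2*arccos(sqrt(p1*p2) + sqrt((1-p1)*(1-p2))).
sqrt(p1*p2) = sqrt(0.6*0.7) = 0.648074.
sqrt((1-p1)*(1-p2)) = sqrt(0.4*0.3) = 0.34641.
arg = 0.648074 + 0.34641 = 0.994484.
d = 2*arccos(0.994484) = 0.2102

0.2102


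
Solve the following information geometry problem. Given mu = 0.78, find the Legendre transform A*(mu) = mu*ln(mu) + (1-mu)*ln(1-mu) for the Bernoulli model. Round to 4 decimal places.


Legendre transform for Bernoulli:
A*(mu) = mu*log(mu) + (1-mu)*log(1-mu).
mu = 0.78, 1-mu = 0.22.
mu*log(mu) = 0.78*log(0.78) = -0.1938.
(1-mu)*log(1-mu) = 0.22*log(0.22) = -0.333108.
A* = -0.1938 + -0.333108 = -0.5269

-0.5269


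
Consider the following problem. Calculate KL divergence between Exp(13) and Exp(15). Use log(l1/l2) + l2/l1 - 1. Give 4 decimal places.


KL divergence for exponential family:
KL = log(l1/l2) + l2/l1 - 1.
log(13/15) = -0.143101.
15/13 = 1.153846.
KL = -0.143101 + 1.153846 - 1 = 0.0107

0.0107


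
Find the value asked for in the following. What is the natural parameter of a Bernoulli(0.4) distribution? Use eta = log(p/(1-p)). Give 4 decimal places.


Natural parameter for Bernoulli: eta = log(p/(1-p)).
p = 0.4, 1-p = 0.6.
p/(1-p) = 0.666667.
eta = log(0.666667) = -0.4055

-0.4055


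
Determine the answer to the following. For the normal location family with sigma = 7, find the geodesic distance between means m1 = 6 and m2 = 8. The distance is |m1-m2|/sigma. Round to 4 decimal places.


On the fixed-variance normal subfamily, geodesic distance = |m1-m2|/sigma.
|6 - 8| = 2.
sigma = 7.
d = 2/7 = 0.2857

0.2857


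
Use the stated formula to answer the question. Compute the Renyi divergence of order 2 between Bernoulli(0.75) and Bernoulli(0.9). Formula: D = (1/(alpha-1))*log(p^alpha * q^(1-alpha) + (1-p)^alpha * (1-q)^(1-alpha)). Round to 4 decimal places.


Renyi divergence of order alpha between Bernoulli distributions:
D = (1/(alpha-1))*log(p^alpha * q^(1-alpha) + (1-p)^alpha * (1-q)^(1-alpha)).
alpha = 2, p = 0.75, q = 0.9.
p^alpha * q^(1-alpha) = 0.75^2 * 0.9^-1 = 0.625.
(1-p)^alpha * (1-q)^(1-alpha) = 0.25^2 * 0.1^-1 = 0.625.
sum = 0.625 + 0.625 = 1.25.
D = (1/1)*log(1.25) = 0.2231

0.2231


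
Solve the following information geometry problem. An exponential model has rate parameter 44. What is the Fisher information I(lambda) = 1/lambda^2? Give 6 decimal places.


Fisher information for exponential: I(lambda) = 1/lambda^2.
lambda = 44, lambda^2 = 1936.
I = 1/1936 = 0.000517

0.000517


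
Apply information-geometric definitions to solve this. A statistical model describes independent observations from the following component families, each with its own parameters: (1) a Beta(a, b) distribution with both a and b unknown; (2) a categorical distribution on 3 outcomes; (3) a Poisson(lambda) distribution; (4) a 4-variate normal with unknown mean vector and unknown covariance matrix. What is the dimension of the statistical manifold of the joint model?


The dimension of a statistical manifold equals the number of free
(independent) real parameters of the model. For a product of independent
blocks the parameter counts add.
- Beta (a, b): 2.
- categorical on 3 outcomes (probabilities sum to 1): 3-1 = 2.
- Poisson (lambda): 1.
- 4-variate normal: 4 (mean) + 4*5/2 = 10 (symmetric covariance) = 14.
Total = 2 + 2 + 1 + 14 = 19.
Dimension = 19

19


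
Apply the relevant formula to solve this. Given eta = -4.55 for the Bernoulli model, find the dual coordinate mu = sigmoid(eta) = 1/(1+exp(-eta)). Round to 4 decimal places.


Dual coordinate (expectation parameter) for Bernoulli:
mu = 1/(1+exp(-eta)).
eta = -4.55.
exp(-eta) = exp(4.55) = 94.632408.
mu = 1/(1+94.632408) = 0.0105

0.0105


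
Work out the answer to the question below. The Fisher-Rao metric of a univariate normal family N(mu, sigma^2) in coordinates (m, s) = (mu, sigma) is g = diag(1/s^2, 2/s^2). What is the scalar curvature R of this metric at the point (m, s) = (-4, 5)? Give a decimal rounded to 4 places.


The metric has the form g = (A dm^2 + B ds^2)/s^2 with A = 1, B = 2.
Substitute u = sqrt(A/B)*m: g = B*(du^2 + ds^2)/s^2, i.e. B times the
Poincare upper half-plane metric, which has constant Gaussian curvature -1.
Scaling a 2D metric by a constant c divides the Gaussian curvature by c,
so K = -1/B = -1/(2) = -0.5000 everywhere (the point (m, s) = (-4, 5) is irrelevant:
the curvature is constant).
Scalar curvature in dimension 2: R = 2K = -2/(2) = -1.0000.

-1.0000


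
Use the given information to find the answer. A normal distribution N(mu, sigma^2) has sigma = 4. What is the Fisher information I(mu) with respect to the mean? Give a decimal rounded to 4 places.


The Fisher information for the mean of a normal distribution is I(mu) = 1/sigma^2.
sigma = 4, so sigma^2 = 16.
I(mu) = 1/16 = 0.0625

0.0625


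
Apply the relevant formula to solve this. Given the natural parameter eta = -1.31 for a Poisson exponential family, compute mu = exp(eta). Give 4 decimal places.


Expectation parameter for Poisson exponential family:
mu = exp(eta).
eta = -1.31.
mu = exp(-1.31) = 0.2698

0.2698


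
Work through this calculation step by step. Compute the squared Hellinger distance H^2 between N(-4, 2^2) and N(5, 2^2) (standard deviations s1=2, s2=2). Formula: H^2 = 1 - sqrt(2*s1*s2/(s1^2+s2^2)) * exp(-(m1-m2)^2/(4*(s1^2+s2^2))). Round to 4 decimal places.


Squared Hellinger distance for Gaussians:
H^2 = 1 - sqrt(2*s1*s2/(s1^2+s2^2)) * exp(-(m1-m2)^2/(4*(s1^2+s2^2))).
s1^2 = 4, s2^2 = 4, s1^2+s2^2 = 8.
sqrt(2*2*2/(8)) = 1.0.
(m1-m2)^2 = (-9)^2 = 81.
exp(-81/(4*8)) = exp(-2.53125) = 0.07956.
H^2 = 1 - 1.0*0.07956 = 0.9204

0.9204


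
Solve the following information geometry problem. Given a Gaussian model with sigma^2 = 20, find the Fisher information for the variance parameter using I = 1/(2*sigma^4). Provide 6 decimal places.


Fisher information for variance: I(sigma^2) = 1/(2*sigma^4).
sigma^2 = 20, so sigma^4 = 400.
I = 1/(2*400) = 1/800 = 0.001250

0.001250


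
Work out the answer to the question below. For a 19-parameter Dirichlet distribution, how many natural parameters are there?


Exponential family dimension calculation:
Dirichlet with 19 components has 19 natural parameters.

19


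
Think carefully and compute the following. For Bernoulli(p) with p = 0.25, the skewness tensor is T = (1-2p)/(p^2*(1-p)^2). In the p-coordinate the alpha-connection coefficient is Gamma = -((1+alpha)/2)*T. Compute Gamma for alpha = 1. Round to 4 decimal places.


Skewness (Amari-Chentsov) tensor: T = (1-2p)/(p^2*(1-p)^2).
p = 0.25, 1-2p = 0.5, p^2 = 0.0625, (1-p)^2 = 0.5625.
T = 0.5/(0.0625 * 0.5625) = 14.222222.
In the p-coordinate, Gamma^(alpha) = Gamma^(0) - (alpha/2)*T with Gamma^(0) = (1/2)*g'(p) = -T/2,
so Gamma^(alpha) = -((1+alpha)/2)*T.
alpha = 1, -(1+alpha)/2 = -1.0.
Gamma = -1.0 * 14.222222 = -14.2222

-14.2222


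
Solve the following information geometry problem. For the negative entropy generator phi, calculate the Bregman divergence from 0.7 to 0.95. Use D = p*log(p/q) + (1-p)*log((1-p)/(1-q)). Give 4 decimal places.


Bregman divergence with negative entropy generator:
D = p*log(p/q) + (1-p)*log((1-p)/(1-q)).
p = 0.7, q = 0.95.
p*log(p/q) = 0.7*log(0.7/0.95) = -0.213767.
(1-p)*log((1-p)/(1-q)) = 0.3*log(0.3/0.05) = 0.537528.
D = -0.213767 + 0.537528 = 0.3238

0.3238


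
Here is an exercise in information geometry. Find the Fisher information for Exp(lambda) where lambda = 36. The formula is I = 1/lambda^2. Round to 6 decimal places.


Fisher information for exponential: I(lambda) = 1/lambda^2.
lambda = 36, lambda^2 = 1296.
I = 1/1296 = 0.000772

0.000772


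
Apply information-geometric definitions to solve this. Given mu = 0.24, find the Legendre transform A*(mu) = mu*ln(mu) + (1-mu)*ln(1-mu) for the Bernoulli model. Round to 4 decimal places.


Legendre transform for Bernoulli:
A*(mu) = mu*log(mu) + (1-mu)*log(1-mu).
mu = 0.24, 1-mu = 0.76.
mu*log(mu) = 0.24*log(0.24) = -0.342508.
(1-mu)*log(1-mu) = 0.76*log(0.76) = -0.208572.
A* = -0.342508 + -0.208572 = -0.5511

-0.5511


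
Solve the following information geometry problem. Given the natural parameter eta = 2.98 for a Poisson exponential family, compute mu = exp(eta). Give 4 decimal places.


Expectation parameter for Poisson exponential family:
mu = exp(eta).
eta = 2.98.
mu = exp(2.98) = 19.6878

19.6878


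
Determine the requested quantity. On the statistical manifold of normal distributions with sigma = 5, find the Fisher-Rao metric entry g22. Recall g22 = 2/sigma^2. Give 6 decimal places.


For the 2-parameter normal family, the Fisher metric has:
  g11 = 1/sigma^2, g22 = 2/sigma^2.
sigma = 5, sigma^2 = 25.
g22 = 0.080000

0.080000
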